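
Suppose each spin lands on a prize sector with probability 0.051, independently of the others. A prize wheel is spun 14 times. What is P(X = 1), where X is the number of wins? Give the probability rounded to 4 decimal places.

X ~ Binomial(n=14, p=0.051).
P(X=1) = C(14,1) · p^1 · (1−p)^13
= 14 · 0.051 · 0.50636 = 0.361542

0.3615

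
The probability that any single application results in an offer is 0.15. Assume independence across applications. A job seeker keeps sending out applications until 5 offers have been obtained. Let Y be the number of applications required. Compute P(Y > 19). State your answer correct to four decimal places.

0.8556

Needing more than 19 applications ⇔ fewer than 5 successes in the first 19. With X ~ Binomial(19, 0.15), P(Y > 19) = P(X ≤ 4).
  k=0: C(19,0)·0.15^0·0.85^19 = 0.045599
  k=1: C(19,1)·0.15^1·0.85^18 = 0.152892
  k=2: C(19,2)·0.15^2·0.85^17 = 0.242829
  k=3: C(19,3)·0.15^3·0.85^16 = 0.242829
  k=4: C(19,4)·0.15^4·0.85^15 = 0.171409
P(X ≤ 4) = 0.855558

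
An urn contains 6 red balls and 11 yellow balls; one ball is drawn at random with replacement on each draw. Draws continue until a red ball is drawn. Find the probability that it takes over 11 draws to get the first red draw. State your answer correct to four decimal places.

Y = number of draws to the first success; geometric, p = 0.352941.
P(Y > 11) = P(first 11 all fail) = (1−p)^11 = 0.008325

0.0083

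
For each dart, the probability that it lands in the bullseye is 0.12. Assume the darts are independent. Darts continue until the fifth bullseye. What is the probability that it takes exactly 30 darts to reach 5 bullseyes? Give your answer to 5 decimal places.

Y = trial on which the fifth success occurs; negative binomial, r=5, p=0.12.
P(Y=30) = C(29,4) · p^5 · (1−p)^25
= 23751 · 2.4883e-05 · 0.040932 = 0.0241911

0.02419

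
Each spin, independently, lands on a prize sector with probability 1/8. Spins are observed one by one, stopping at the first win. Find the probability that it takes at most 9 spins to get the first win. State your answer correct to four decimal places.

0.6993

Y = number of spins to the first success; geometric, p = 0.125.
P(Y ≤ 9) = 1 − (1−p)^9 = 1 − 0.300658 = 0.699342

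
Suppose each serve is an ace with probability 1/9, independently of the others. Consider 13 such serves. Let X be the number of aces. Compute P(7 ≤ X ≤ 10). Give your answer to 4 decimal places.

X ~ Binomial(13, 0.111111); P(7 ≤ X ≤ 10) = Σ C(13,k) p^k (1−p)^(13−k) over k:
  k=7: C(13,7)·0.111111^7·0.888889^6 = 0.000177
  k=8: C(13,8)·0.111111^8·0.888889^5 = 0.000017
  k=9: C(13,9)·0.111111^9·0.888889^4 = 0.000001
  k=10: C(13,10)·0.111111^10·0.888889^3 = 0.000000
Total = 0.000195

0.0002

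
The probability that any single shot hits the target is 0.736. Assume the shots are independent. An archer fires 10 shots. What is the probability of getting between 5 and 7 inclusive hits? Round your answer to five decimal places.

0.49024

X ~ Binomial(10, 0.736); P(5 ≤ X ≤ 7) = Σ C(10,k) p^k (1−p)^(10−k) over k:
  k=5: C(10,5)·0.736^5·0.264^5 = 0.0697926
  k=6: C(10,6)·0.736^6·0.264^4 = 0.1621444
  k=7: C(10,7)·0.736^7·0.264^3 = 0.2583079
Total = 0.4902449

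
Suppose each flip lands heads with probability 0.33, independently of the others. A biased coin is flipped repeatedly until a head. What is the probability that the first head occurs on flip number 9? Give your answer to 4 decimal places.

Geometric (trials to first success), p = 0.33.
P(Y = 9) = (1−p)^8 · p = 0.040607 · 0.33 = 0.013400

0.0134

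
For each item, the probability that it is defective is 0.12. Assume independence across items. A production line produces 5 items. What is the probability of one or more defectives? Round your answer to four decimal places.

0.4723

P(at least one) = 1 − P(none) = 1 − (1 − 0.12)^5
= 1 − 0.527732 = 0.472268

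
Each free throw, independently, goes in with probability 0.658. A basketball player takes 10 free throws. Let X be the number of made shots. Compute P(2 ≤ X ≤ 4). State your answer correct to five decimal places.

0.08535

X ~ Binomial(10, 0.658); P(2 ≤ X ≤ 4) = Σ C(10,k) p^k (1−p)^(10−k) over k:
  k=2: C(10,2)·0.658^2·0.342^8 = 0.0036465
  k=3: C(10,3)·0.658^3·0.342^7 = 0.0187086
  k=4: C(10,4)·0.658^4·0.342^6 = 0.0629911
Total = 0.0853462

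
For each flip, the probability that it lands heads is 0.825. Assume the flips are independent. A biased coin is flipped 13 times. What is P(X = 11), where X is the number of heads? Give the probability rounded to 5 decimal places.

X ~ Binomial(n=13, p=0.825).
P(X=11) = C(13,11) · p^11 · (1−p)^2
= 78 · 0.1205 · 0.030625 = 0.2878486

0.28785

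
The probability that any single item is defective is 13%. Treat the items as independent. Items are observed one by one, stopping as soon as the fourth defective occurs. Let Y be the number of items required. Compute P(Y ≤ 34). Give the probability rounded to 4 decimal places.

0.6612

Finishing within 34 items ⇔ at least 4 successes in the first 34. With X ~ Binomial(34, 0.13), P(Y ≤ 34) = 1 − P(X ≤ 3).
  k=0: C(34,0)·0.13^0·0.87^34 = 0.008783
  k=1: C(34,1)·0.13^1·0.87^33 = 0.044623
  k=2: C(34,2)·0.13^2·0.87^32 = 0.110018
  k=3: C(34,3)·0.13^3·0.87^31 = 0.175355
1 − 0.338780 = 0.661220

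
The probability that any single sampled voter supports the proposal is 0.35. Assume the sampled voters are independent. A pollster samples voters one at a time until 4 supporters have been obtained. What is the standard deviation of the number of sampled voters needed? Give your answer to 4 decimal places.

4.6070

Y = total sampled voters until the fourth success; negative binomial with r=4, p=0.35.
SD(Y) = √[r(1−p)/p²] = √(21.224490) = 4.607004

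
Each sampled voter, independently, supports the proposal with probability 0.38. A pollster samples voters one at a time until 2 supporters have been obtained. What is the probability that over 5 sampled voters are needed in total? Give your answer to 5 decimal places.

Needing more than 5 sampled voters ⇔ fewer than 2 successes in the first 5. With X ~ Binomial(5, 0.38), P(Y > 5) = P(X ≤ 1).
  k=0: C(5,0)·0.38^0·0.62^5 = 0.0916133
  k=1: C(5,1)·0.38^1·0.62^4 = 0.2807504
P(X ≤ 1) = 0.3723637

0.37236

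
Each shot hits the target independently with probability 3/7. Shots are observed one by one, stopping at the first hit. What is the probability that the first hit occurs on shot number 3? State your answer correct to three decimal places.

0.140

Geometric (trials to first success), p = 0.428571.
P(Y = 3) = (1−p)^2 · p = 0.32653 · 0.428571 = 0.13994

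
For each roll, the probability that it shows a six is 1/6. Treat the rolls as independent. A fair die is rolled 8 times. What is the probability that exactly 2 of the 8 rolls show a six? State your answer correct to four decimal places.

0.2605

X ~ Binomial(n=8, p=0.166667).
P(X=2) = C(8,2) · p^2 · (1−p)^6
= 28 · 0.027778 · 0.3349 = 0.260476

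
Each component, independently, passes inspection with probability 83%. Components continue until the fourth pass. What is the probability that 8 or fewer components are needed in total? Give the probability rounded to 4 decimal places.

Finishing within 8 components ⇔ at least 4 successes in the first 8. With X ~ Binomial(8, 0.83), P(Y ≤ 8) = 1 − P(X ≤ 3).
  k=0: C(8,0)·0.83^0·0.17^8 = 0.000001
  k=1: C(8,1)·0.83^1·0.17^7 = 0.000027
  k=2: C(8,2)·0.83^2·0.17^6 = 0.000466
  k=3: C(8,3)·0.83^3·0.17^5 = 0.004546
1 − 0.005040 = 0.994960

0.9950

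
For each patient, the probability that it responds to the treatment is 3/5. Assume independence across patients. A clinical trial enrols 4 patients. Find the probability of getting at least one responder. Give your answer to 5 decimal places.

P(at least one) = 1 − P(none) = 1 − (1 − 0.60)^4
= 1 − 0.0256000 = 0.9744000

0.97440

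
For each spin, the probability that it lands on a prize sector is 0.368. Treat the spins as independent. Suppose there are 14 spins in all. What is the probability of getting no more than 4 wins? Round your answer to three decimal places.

0.368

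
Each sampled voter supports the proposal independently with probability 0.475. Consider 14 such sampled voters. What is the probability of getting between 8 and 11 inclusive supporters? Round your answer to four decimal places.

X ~ Binomial(14, 0.475); P(8 ≤ X ≤ 11) = Σ C(14,k) p^k (1−p)^(14−k) over k:
  k=8: C(14,8)·0.475^8·0.525^6 = 0.162952
  k=9: C(14,9)·0.475^9·0.525^5 = 0.098289
  k=10: C(14,10)·0.475^10·0.525^4 = 0.044464
  k=11: C(14,11)·0.475^11·0.525^3 = 0.014629
Total = 0.320333

0.3203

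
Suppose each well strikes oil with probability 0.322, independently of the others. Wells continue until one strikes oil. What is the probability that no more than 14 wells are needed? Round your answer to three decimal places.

Y = number of wells to the first success; geometric, p = 0.322.
P(Y ≤ 14) = 1 − (1−p)^14 = 1 − 0.00434 = 0.99566

0.996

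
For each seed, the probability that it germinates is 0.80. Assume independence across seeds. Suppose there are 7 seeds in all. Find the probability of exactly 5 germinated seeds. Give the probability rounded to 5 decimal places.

X ~ Binomial(n=7, p=0.80).
P(X=5) = C(7,5) · p^5 · (1−p)^2
= 21 · 0.32768 · 0.04 = 0.2752512

0.27525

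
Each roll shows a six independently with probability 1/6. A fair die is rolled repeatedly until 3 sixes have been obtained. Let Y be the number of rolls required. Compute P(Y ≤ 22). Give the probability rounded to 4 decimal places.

0.7348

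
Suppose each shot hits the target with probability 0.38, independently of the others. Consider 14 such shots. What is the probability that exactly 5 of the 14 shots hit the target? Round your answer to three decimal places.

0.215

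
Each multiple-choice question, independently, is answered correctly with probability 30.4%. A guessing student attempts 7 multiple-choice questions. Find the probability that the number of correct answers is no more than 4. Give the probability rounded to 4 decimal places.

0.9695

X ~ Binomial(7, 0.304); P(X ≤ 4) = Σ C(7,k) p^k (1−p)^(7−k) over k:
  k=0: C(7,0)·0.304^0·0.696^7 = 0.079116
  k=1: C(7,1)·0.304^1·0.696^6 = 0.241895
  k=2: C(7,2)·0.304^2·0.696^5 = 0.316966
  k=3: C(7,3)·0.304^3·0.696^4 = 0.230742
  k=4: C(7,4)·0.304^4·0.696^3 = 0.100784
Total = 0.969502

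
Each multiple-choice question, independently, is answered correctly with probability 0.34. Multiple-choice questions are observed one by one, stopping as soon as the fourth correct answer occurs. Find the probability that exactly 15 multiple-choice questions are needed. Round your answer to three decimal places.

Y = trial on which the fourth success occurs; negative binomial, r=4, p=0.34.
P(Y=15) = C(14,3) · p^4 · (1−p)^11
= 364 · 0.013363 · 0.010351 = 0.05035

0.050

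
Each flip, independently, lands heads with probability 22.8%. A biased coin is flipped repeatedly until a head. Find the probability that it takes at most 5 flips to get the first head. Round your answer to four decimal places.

Y = number of flips to the first success; geometric, p = 0.228.
P(Y ≤ 5) = 1 − (1−p)^5 = 1 − 0.274212 = 0.725788

0.7258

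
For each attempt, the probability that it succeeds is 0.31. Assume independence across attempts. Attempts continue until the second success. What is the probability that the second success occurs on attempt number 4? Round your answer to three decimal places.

0.137

Y = trial on which the second success occurs; negative binomial, r=2, p=0.31.
P(Y=4) = C(3,1) · p^2 · (1−p)^2
= 3 · 0.0961 · 0.4761 = 0.13726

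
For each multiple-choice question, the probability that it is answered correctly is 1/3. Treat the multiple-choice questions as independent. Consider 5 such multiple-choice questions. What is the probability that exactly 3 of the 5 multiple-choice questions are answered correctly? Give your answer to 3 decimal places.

X ~ Binomial(n=5, p=0.333333).
P(X=3) = C(5,3) · p^3 · (1−p)^2
= 10 · 0.037037 · 0.44444 = 0.16461

0.165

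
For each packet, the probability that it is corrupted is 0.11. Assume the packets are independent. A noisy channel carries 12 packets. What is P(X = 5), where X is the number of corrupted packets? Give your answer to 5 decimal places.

0.00564

X ~ Binomial(n=12, p=0.11).
P(X=5) = C(12,5) · p^5 · (1−p)^7
= 792 · 1.6105e-05 · 0.44231 = 0.0056418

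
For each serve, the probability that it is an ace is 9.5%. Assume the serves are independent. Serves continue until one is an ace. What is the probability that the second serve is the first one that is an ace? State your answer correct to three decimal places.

0.086

Geometric (trials to first success), p = 0.095.
P(Y = 2) = (1−p)^1 · p = 0.905 · 0.095 = 0.08597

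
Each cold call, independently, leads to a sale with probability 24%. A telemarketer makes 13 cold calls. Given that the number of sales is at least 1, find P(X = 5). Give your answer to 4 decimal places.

0.1174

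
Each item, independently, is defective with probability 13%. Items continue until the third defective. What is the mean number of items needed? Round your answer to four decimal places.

Y = total items until the third success; negative binomial with r=3, p=0.13.
E[Y] = r / p = 3 / 0.13 = 23.076923

23.0769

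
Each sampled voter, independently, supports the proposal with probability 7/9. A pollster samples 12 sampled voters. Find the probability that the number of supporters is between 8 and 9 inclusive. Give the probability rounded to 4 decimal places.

0.4131

X ~ Binomial(12, 0.777778); P(8 ≤ X ≤ 9) = Σ C(12,k) p^k (1−p)^(12−k) over k:
  k=8: C(12,8)·0.777778^8·0.222222^4 = 0.161659
  k=9: C(12,9)·0.777778^9·0.222222^3 = 0.251469
Total = 0.413128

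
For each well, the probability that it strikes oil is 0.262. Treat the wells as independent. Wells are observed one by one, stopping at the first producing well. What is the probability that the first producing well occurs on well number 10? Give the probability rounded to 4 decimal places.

0.0170

Geometric (trials to first success), p = 0.262.
P(Y = 10) = (1−p)^9 · p = 0.064939 · 0.262 = 0.017014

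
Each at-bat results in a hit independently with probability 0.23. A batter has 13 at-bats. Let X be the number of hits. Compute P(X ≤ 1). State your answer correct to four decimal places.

0.1633

X ~ Binomial(13, 0.23); P(X ≤ 1) = Σ C(13,k) p^k (1−p)^(13−k) over k:
  k=0: C(13,0)·0.23^0·0.77^13 = 0.033449
  k=1: C(13,1)·0.23^1·0.77^12 = 0.129885
Total = 0.163334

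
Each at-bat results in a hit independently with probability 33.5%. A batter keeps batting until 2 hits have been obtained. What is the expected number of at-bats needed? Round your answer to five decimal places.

Y = total at-bats until the second success; negative binomial with r=2, p=0.335.
E[Y] = r / p = 2 / 0.335 = 5.9701493

5.97015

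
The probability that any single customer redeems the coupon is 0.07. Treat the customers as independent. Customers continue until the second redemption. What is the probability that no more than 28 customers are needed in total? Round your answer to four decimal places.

0.5927

Finishing within 28 customers ⇔ at least 2 successes in the first 28. With X ~ Binomial(28, 0.07), P(Y ≤ 28) = 1 − P(X ≤ 1).
  k=0: C(28,0)·0.07^0·0.93^28 = 0.131076
  k=1: C(28,1)·0.07^1·0.93^27 = 0.276246
1 − 0.407322 = 0.592678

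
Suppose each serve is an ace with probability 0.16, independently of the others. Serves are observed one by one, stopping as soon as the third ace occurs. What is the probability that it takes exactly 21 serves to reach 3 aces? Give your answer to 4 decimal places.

0.0337

Y = trial on which the third success occurs; negative binomial, r=3, p=0.16.
P(Y=21) = C(20,2) · p^3 · (1−p)^18
= 190 · 0.004096 · 0.043354 = 0.033740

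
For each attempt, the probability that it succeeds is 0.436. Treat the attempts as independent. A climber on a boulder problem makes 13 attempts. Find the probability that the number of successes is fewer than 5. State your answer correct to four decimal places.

0.2601

X ~ Binomial(13, 0.436); P(X ≤ 4) = Σ C(13,k) p^k (1−p)^(13−k) over k:
  k=0: C(13,0)·0.436^0·0.564^13 = 0.000584
  k=1: C(13,1)·0.436^1·0.564^12 = 0.005872
  k=2: C(13,2)·0.436^2·0.564^11 = 0.027236
  k=3: C(13,3)·0.436^3·0.564^10 = 0.077200
  k=4: C(13,4)·0.436^4·0.564^9 = 0.149198
Total = 0.260090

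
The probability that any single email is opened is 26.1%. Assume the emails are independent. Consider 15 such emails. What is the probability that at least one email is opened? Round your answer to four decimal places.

P(at least one) = 1 − P(none) = 1 − (1 − 0.261)^15
= 1 − 0.010707 = 0.989293

0.9893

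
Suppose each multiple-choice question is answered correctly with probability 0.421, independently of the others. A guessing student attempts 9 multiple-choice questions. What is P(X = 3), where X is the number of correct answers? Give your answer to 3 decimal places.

0.236

X ~ Binomial(n=9, p=0.421).
P(X=3) = C(9,3) · p^3 · (1−p)^6
= 84 · 0.074618 · 0.037677 = 0.23615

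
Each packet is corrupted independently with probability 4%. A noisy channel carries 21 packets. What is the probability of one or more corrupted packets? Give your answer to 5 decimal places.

P(at least one) = 1 − P(none) = 1 − (1 − 0.04)^21
= 1 − 0.4243223 = 0.5756777

0.57568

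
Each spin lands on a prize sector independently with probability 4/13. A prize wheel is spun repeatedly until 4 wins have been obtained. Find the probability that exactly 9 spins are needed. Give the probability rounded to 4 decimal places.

Y = trial on which the fourth success occurs; negative binomial, r=4, p=0.307692.
P(Y=9) = C(8,3) · p^4 · (1−p)^5
= 56 · 0.0089633 · 0.15904 = 0.079827

0.0798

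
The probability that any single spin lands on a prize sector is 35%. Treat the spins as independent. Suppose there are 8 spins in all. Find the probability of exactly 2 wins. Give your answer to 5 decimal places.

0.25869

X ~ Binomial(n=8, p=0.35).
P(X=2) = C(8,2) · p^2 · (1−p)^6
= 28 · 0.1225 · 0.075419 = 0.2586868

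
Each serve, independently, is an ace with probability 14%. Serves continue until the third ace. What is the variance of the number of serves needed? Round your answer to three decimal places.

131.633

Y = total serves until the third success; negative binomial with r=3, p=0.14.
Var(Y) = r(1−p)/p² = 3·0.86 / 0.14² = 131.63265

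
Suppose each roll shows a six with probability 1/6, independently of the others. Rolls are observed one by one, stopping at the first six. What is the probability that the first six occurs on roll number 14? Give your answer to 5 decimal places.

0.01558

Geometric (trials to first success), p = 0.166667.
P(Y = 14) = (1−p)^13 · p = 0.093464 · 0.166667 = 0.0155773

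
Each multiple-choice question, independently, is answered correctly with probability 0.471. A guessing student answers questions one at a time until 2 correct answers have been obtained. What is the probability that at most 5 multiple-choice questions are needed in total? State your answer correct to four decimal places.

0.7742

Finishing within 5 multiple-choice questions ⇔ at least 2 successes in the first 5. With X ~ Binomial(5, 0.471), P(Y ≤ 5) = 1 − P(X ≤ 1).
  k=0: C(5,0)·0.471^0·0.529^5 = 0.041427
  k=1: C(5,1)·0.471^1·0.529^4 = 0.184422
1 − 0.225849 = 0.774151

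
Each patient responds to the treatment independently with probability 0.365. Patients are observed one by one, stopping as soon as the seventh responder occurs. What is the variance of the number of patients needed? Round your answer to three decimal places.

Y = total patients until the seventh success; negative binomial with r=7, p=0.365.
Var(Y) = r(1−p)/p² = 7·0.635 / 0.365² = 33.36461

33.365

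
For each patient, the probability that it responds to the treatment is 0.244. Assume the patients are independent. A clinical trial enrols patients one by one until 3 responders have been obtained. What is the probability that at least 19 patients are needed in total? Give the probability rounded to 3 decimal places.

0.148

Needing more than 18 patients ⇔ fewer than 3 successes in the first 18. With X ~ Binomial(18, 0.244), P(Y > 18) = P(X ≤ 2).
  k=0: C(18,0)·0.244^0·0.756^18 = 0.00651
  k=1: C(18,1)·0.244^1·0.756^17 = 0.03780
  k=2: C(18,2)·0.244^2·0.756^16 = 0.10371
P(X ≤ 2) = 0.14802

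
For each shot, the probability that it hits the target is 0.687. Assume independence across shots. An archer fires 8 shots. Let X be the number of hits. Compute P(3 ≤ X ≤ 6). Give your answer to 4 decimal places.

X ~ Binomial(8, 0.687); P(3 ≤ X ≤ 6) = Σ C(8,k) p^k (1−p)^(8−k) over k:
  k=3: C(8,3)·0.687^3·0.313^5 = 0.054548
  k=4: C(8,4)·0.687^4·0.313^4 = 0.149659
  k=5: C(8,5)·0.687^5·0.313^3 = 0.262788
  k=6: C(8,6)·0.687^6·0.313^2 = 0.288395
Total = 0.755389

0.7554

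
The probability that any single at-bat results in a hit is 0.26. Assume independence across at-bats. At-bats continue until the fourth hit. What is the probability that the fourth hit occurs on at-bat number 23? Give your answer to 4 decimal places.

Y = trial on which the fourth success occurs; negative binomial, r=4, p=0.26.
P(Y=23) = C(22,3) · p^4 · (1−p)^19
= 1540 · 0.0045698 · 0.0032764 = 0.023058

0.0231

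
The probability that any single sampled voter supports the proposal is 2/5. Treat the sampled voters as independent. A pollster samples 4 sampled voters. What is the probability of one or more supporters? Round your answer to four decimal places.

P(at least one) = 1 − P(none) = 1 − (1 − 0.40)^4
= 1 − 0.129600 = 0.870400

0.8704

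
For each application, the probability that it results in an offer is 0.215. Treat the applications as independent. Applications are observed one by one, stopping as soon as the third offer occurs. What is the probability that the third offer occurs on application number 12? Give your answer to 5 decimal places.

0.06187

Y = trial on which the third success occurs; negative binomial, r=3, p=0.215.
P(Y=12) = C(11,2) · p^3 · (1−p)^9
= 55 · 0.0099384 · 0.11319 = 0.0618735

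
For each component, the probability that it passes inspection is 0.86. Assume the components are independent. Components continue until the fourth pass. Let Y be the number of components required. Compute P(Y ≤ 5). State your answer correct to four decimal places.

Finishing within 5 components ⇔ at least 4 successes in the first 5. With X ~ Binomial(5, 0.86), P(Y ≤ 5) = 1 − P(X ≤ 3).
  k=0: C(5,0)·0.86^0·0.14^5 = 0.000054
  k=1: C(5,1)·0.86^1·0.14^4 = 0.001652
  k=2: C(5,2)·0.86^2·0.14^3 = 0.020295
  k=3: C(5,3)·0.86^3·0.14^2 = 0.124667
1 − 0.146667 = 0.853333

0.8533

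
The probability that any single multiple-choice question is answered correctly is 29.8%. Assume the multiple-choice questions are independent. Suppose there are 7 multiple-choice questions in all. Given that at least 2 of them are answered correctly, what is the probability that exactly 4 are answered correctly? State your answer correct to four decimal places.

X ~ Binomial(7, 0.298). Want P(X=4 | X≥2) = P(X=4) / P(X≥2).
P(X=4) = C(7,4)·0.298^4·0.702^3 = 0.095487
P(X≥2) = 1 − 0.084016 − 0.249653 = 0.666331
Ratio = 0.095487 / 0.666331 = 0.143303

0.1433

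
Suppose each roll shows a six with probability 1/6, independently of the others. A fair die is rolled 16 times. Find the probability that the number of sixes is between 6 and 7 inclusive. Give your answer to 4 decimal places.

0.0356

X ~ Binomial(16, 0.166667); P(6 ≤ X ≤ 7) = Σ C(16,k) p^k (1−p)^(16−k) over k:
  k=6: C(16,6)·0.166667^6·0.833333^10 = 0.027721
  k=7: C(16,7)·0.166667^7·0.833333^9 = 0.007920
Total = 0.035641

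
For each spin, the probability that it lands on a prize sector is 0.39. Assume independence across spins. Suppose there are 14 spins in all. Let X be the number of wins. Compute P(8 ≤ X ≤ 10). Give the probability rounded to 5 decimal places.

0.12938

X ~ Binomial(14, 0.39); P(8 ≤ X ≤ 10) = Σ C(14,k) p^k (1−p)^(14−k) over k:
  k=8: C(14,8)·0.39^8·0.61^6 = 0.0828040
  k=9: C(14,9)·0.39^9·0.61^5 = 0.0352935
  k=10: C(14,10)·0.39^10·0.61^4 = 0.0112823
Total = 0.1293798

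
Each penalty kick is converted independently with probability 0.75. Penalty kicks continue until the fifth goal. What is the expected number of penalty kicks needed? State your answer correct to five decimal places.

6.66667

Y = total penalty kicks until the fifth success; negative binomial with r=5, p=0.75.
E[Y] = r / p = 5 / 0.75 = 6.6666667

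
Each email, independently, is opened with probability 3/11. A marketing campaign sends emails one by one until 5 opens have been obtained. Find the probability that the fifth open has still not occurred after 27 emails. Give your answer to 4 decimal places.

0.1036

Needing more than 27 emails ⇔ fewer than 5 successes in the first 27. With X ~ Binomial(27, 0.272727), P(Y > 27) = P(X ≤ 4).
  k=0: C(27,0)·0.272727^0·0.727273^27 = 0.000184
  k=1: C(27,1)·0.272727^1·0.727273^26 = 0.001867
  k=2: C(27,2)·0.272727^2·0.727273^25 = 0.009103
  k=3: C(27,3)·0.272727^3·0.727273^24 = 0.028448
  k=4: C(27,4)·0.272727^4·0.727273^23 = 0.064007
P(X ≤ 4) = 0.103610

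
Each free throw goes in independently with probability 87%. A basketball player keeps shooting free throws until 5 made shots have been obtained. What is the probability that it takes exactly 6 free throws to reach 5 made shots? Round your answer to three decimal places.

0.324

Y = trial on which the fifth success occurs; negative binomial, r=5, p=0.87.
P(Y=6) = C(5,4) · p^5 · (1−p)^1
= 5 · 0.49842 · 0.13 = 0.32397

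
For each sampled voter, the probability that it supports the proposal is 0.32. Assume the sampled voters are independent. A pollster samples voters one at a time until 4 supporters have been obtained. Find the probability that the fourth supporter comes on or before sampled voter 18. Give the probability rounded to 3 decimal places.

0.876

Finishing within 18 sampled voters ⇔ at least 4 successes in the first 18. With X ~ Binomial(18, 0.32), P(Y ≤ 18) = 1 − P(X ≤ 3).
  k=0: C(18,0)·0.32^0·0.68^18 = 0.00097
  k=1: C(18,1)·0.32^1·0.68^17 = 0.00819
  k=2: C(18,2)·0.32^2·0.68^16 = 0.03274
  k=3: C(18,3)·0.32^3·0.68^15 = 0.08218
1 − 0.12408 = 0.87592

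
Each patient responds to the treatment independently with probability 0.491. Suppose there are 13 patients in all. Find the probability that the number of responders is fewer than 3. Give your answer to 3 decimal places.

X ~ Binomial(13, 0.491); P(X ≤ 2) = Σ C(13,k) p^k (1−p)^(13−k) over k:
  k=0: C(13,0)·0.491^0·0.509^13 = 0.00015
  k=1: C(13,1)·0.491^1·0.509^12 = 0.00193
  k=2: C(13,2)·0.491^2·0.509^11 = 0.01117
Total = 0.01326

0.013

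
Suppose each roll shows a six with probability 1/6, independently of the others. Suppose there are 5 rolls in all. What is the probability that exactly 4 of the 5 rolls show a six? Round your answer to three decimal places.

0.003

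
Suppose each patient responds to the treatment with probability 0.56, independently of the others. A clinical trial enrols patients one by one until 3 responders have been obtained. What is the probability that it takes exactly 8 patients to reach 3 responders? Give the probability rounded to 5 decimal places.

0.06082

Y = trial on which the third success occurs; negative binomial, r=3, p=0.56.
P(Y=8) = C(7,2) · p^3 · (1−p)^5
= 21 · 0.17562 · 0.016492 = 0.0608200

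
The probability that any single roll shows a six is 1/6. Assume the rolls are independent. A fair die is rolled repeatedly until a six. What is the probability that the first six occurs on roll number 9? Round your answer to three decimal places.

0.039

Geometric (trials to first success), p = 0.166667.
P(Y = 9) = (1−p)^8 · p = 0.23257 · 0.166667 = 0.03876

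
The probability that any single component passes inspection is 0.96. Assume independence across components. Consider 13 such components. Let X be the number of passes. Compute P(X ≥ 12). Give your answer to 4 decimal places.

X ~ Binomial(13, 0.96); P(X ≥ 12) = Σ C(13,k) p^k (1−p)^(13−k) over k:
  k=12: C(13,12)·0.96^12·0.04^1 = 0.318609
  k=13: C(13,13)·0.96^13·0.04^0 = 0.588201
Total = 0.906810

0.9068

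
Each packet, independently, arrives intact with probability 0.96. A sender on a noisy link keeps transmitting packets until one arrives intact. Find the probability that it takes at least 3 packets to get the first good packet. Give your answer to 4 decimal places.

Y = number of packets to the first success; geometric, p = 0.96.
P(Y > 2) = P(first 2 all fail) = (1−p)^2 = 0.001600

0.0016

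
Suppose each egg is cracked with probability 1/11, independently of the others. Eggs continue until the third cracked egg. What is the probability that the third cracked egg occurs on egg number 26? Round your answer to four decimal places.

Y = trial on which the third success occurs; negative binomial, r=3, p=0.090909.
P(Y=26) = C(25,2) · p^3 · (1−p)^23
= 300 · 0.00075131 · 0.11168 = 0.025172

0.0252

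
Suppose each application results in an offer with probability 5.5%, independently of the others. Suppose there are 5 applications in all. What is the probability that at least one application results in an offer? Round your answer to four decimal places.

0.2464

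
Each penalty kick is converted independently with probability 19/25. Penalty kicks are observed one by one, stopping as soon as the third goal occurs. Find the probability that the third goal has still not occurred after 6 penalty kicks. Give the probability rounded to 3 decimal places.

0.033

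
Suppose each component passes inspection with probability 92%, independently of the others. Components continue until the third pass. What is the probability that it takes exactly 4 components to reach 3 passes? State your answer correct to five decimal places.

Y = trial on which the third success occurs; negative binomial, r=3, p=0.92.
P(Y=4) = C(3,2) · p^3 · (1−p)^1
= 3 · 0.77869 · 0.08 = 0.1868851

0.18689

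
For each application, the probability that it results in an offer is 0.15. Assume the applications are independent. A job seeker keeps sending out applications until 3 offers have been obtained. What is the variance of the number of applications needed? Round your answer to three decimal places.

113.333

Y = total applications until the third success; negative binomial with r=3, p=0.15.
Var(Y) = r(1−p)/p² = 3·0.85 / 0.15² = 113.33333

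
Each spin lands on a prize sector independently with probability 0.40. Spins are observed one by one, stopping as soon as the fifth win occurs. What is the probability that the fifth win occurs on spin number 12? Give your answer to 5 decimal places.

Y = trial on which the fifth success occurs; negative binomial, r=5, p=0.40.
P(Y=12) = C(11,4) · p^5 · (1−p)^7
= 330 · 0.01024 · 0.027994 = 0.0945960

0.09460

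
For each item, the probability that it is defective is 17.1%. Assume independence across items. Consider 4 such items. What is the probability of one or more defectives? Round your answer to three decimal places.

0.528

P(at least one) = 1 − P(none) = 1 − (1 − 0.171)^4
= 1 − 0.47230 = 0.52770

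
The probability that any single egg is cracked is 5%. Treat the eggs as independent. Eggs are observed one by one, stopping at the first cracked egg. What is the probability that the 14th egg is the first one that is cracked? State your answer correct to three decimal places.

0.026

Geometric (trials to first success), p = 0.05.
P(Y = 14) = (1−p)^13 · p = 0.51334 · 0.05 = 0.02567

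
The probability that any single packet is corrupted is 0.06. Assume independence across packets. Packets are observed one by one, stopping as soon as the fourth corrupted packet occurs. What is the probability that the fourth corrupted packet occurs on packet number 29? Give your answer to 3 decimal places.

0.009

Y = trial on which the fourth success occurs; negative binomial, r=4, p=0.06.
P(Y=29) = C(28,3) · p^4 · (1−p)^25
= 3276 · 1.296e-05 · 0.21291 = 0.00904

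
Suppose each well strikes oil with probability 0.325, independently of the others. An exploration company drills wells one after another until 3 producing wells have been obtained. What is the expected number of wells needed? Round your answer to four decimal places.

9.2308

Y = total wells until the third success; negative binomial with r=3, p=0.325.
E[Y] = r / p = 3 / 0.325 = 9.230769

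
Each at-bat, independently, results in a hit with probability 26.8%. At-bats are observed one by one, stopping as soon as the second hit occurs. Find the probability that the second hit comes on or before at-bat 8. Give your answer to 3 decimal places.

0.676

Finishing within 8 at-bats ⇔ at least 2 successes in the first 8. With X ~ Binomial(8, 0.268), P(Y ≤ 8) = 1 − P(X ≤ 1).
  k=0: C(8,0)·0.268^0·0.732^8 = 0.08243
  k=1: C(8,1)·0.268^1·0.732^7 = 0.24144
1 − 0.32387 = 0.67613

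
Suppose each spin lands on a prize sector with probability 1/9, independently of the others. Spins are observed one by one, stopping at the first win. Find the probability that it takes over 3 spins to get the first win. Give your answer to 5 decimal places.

Y = number of spins to the first success; geometric, p = 0.111111.
P(Y > 3) = P(first 3 all fail) = (1−p)^3 = 0.7023320

0.70233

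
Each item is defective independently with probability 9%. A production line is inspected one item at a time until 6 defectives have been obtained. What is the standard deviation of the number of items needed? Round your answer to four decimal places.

25.9629

Y = total items until the sixth success; negative binomial with r=6, p=0.09.
SD(Y) = √[r(1−p)/p²] = √(674.074074) = 25.962937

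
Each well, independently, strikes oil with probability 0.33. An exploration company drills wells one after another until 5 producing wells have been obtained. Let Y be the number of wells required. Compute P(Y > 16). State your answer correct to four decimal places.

0.3496

Needing more than 16 wells ⇔ fewer than 5 successes in the first 16. With X ~ Binomial(16, 0.33), P(Y > 16) = P(X ≤ 4).
  k=0: C(16,0)·0.33^0·0.67^16 = 0.001649
  k=1: C(16,1)·0.33^1·0.67^15 = 0.012994
  k=2: C(16,2)·0.33^2·0.67^14 = 0.048002
  k=3: C(16,3)·0.33^3·0.67^13 = 0.110332
  k=4: C(16,4)·0.33^4·0.67^12 = 0.176614
P(X ≤ 4) = 0.349591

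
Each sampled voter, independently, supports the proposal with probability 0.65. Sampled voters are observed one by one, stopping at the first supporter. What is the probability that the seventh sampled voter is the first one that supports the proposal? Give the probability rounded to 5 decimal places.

0.00119

Geometric (trials to first success), p = 0.65.
P(Y = 7) = (1−p)^6 · p = 0.0018383 · 0.65 = 0.0011949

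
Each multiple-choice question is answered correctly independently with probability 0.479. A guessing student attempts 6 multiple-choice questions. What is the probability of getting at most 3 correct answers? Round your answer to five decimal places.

0.69475

X ~ Binomial(6, 0.479); P(X ≤ 3) = Σ C(6,k) p^k (1−p)^(6−k) over k:
  k=0: C(6,0)·0.479^0·0.521^6 = 0.0199998
  k=1: C(6,1)·0.479^1·0.521^5 = 0.1103254
  k=2: C(6,2)·0.479^2·0.521^4 = 0.2535789
  k=3: C(6,3)·0.479^3·0.521^3 = 0.3108492
Total = 0.6947533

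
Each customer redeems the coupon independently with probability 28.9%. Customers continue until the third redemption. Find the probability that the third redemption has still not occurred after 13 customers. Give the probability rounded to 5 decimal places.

0.22748

Needing more than 13 customers ⇔ fewer than 3 successes in the first 13. With X ~ Binomial(13, 0.289), P(Y > 13) = P(X ≤ 2).
  k=0: C(13,0)·0.289^0·0.711^13 = 0.0118660
  k=1: C(13,1)·0.289^1·0.711^12 = 0.0627013
  k=2: C(13,2)·0.289^2·0.711^11 = 0.1529170
P(X ≤ 2) = 0.2274843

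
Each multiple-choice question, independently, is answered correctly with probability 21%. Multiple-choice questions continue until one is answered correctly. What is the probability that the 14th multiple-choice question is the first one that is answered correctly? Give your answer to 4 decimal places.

Geometric (trials to first success), p = 0.21.
P(Y = 14) = (1−p)^13 · p = 0.046682 · 0.21 = 0.009803

0.0098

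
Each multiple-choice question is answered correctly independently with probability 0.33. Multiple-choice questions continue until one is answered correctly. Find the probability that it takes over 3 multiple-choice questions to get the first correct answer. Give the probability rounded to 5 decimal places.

0.30076

Y = number of multiple-choice questions to the first success; geometric, p = 0.33.
P(Y > 3) = P(first 3 all fail) = (1−p)^3 = 0.3007630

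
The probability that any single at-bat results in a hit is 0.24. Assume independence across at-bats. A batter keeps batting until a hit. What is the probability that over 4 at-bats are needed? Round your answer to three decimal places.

Y = number of at-bats to the first success; geometric, p = 0.24.
P(Y > 4) = P(first 4 all fail) = (1−p)^4 = 0.33362

0.334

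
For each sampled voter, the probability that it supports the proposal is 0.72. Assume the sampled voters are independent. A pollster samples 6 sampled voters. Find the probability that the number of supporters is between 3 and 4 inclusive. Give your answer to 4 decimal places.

0.4799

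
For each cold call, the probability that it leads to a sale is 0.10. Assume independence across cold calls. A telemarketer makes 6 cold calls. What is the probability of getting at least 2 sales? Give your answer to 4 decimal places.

X ~ Binomial(6, 0.10); P(X ≥ 2) = Σ C(6,k) p^k (1−p)^(6−k) over k:
  k=2: C(6,2)·0.10^2·0.90^4 = 0.098415
  k=3: C(6,3)·0.10^3·0.90^3 = 0.014580
  k=4: C(6,4)·0.10^4·0.90^2 = 0.001215
  k=5: C(6,5)·0.10^5·0.90^1 = 0.000054
  k=6: C(6,6)·0.10^6·0.90^0 = 0.000001
Total = 0.114265

0.1143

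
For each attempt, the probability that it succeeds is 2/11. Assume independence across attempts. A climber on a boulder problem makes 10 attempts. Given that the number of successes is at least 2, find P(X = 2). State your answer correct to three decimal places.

0.527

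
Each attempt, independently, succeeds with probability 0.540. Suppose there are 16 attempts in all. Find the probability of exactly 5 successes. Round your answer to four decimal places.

X ~ Binomial(n=16, p=0.54).
P(X=5) = C(16,5) · p^5 · (1−p)^11
= 4368 · 0.045917 · 0.00019514 = 0.039137

0.0391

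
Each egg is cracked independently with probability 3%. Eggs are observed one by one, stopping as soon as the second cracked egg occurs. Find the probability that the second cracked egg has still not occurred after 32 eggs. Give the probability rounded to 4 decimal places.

0.7507

Needing more than 32 eggs ⇔ fewer than 2 successes in the first 32. With X ~ Binomial(32, 0.03), P(Y > 32) = P(X ≤ 1).
  k=0: C(32,0)·0.03^0·0.97^32 = 0.377308
  k=1: C(32,1)·0.03^1·0.97^31 = 0.373418
P(X ≤ 1) = 0.750725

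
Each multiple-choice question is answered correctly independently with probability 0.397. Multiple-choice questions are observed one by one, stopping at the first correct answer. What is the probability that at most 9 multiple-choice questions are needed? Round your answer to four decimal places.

0.9895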